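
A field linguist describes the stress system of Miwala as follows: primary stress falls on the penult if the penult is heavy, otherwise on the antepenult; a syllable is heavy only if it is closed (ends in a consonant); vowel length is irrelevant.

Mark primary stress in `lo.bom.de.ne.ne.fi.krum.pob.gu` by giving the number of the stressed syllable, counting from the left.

Weights: 7 krum H, 8 pob H, 9 gu L.
The penult (syllable 8, pob) is heavy, so it takes stress.
Primary stress: syllable 8 → lo.bom.de.ne.ne.fi.krum.ˈpob.gu.

8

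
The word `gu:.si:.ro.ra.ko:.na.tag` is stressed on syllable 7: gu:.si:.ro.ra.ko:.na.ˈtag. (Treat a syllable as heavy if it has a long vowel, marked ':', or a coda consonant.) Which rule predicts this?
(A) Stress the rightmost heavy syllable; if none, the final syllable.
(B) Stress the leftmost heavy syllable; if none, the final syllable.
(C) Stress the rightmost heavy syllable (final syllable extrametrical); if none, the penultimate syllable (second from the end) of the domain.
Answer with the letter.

A

Rule A → syllable 7 ✓.
Rule B → syllable 1 (observed: 7).
Rule C → syllable 5 (observed: 7).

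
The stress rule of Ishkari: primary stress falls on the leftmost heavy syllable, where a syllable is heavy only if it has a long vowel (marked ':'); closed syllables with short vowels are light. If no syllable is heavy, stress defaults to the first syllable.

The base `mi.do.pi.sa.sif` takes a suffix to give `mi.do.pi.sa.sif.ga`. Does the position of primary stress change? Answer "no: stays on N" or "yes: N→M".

no: stays on 1

Base `mi.do.pi.sa.sif` (5 syllables):
  Weights: 1 mi L, 2 do L, 3 pi L, 4 sa L, 5 sif L.
  No heavy syllable in the domain; default to the first syllable = syllable 1.
  → primary stress on syllable 1.
Suffixed `mi.do.pi.sa.sif.ga` (6 syllables):
  Weights: 1 mi L, 2 do L, 3 pi L, 4 sa L, 5 sif L, 6 ga L.
  No heavy syllable in the domain; default to the first syllable = syllable 1.
  → primary stress on syllable 1.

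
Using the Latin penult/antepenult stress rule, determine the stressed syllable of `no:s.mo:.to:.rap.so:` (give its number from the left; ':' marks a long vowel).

4

Classical Latin: stress the penult if heavy (long vowel or closed), else the antepenult.
Weights: 3 to: H, 4 rap H, 5 so: H.
The penult (syllable 4, rap) is heavy, so it takes stress.
Stress on syllable 4: no:s.mo:.to:.ˈrap.so:.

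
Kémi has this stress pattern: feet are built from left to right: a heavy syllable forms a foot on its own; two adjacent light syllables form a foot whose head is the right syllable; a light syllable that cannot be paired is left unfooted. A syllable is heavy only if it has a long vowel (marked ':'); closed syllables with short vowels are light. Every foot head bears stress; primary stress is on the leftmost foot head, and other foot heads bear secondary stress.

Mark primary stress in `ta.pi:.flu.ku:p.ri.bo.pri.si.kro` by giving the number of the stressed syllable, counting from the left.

Weights: 1 ta L, 2 pi: H, 3 flu L, 4 ku:p H, 5 ri L, 6 bo L, 7 pri L, 8 si L, 9 kro L.
Parse left to right (heavy = foot alone; LL = one foot; stranded L unfooted): ta (ˈpi:) flu (ˈku:p) (ri.ˈbo) (pri.ˈsi) kro.
Foot heads: 2, 4, 6, 8.
Primary stress on the leftmost head = syllable 2.
Primary stress: syllable 2 → ta.ˈpi:.flu.ku:p.ri.bo.pri.si.kro.

2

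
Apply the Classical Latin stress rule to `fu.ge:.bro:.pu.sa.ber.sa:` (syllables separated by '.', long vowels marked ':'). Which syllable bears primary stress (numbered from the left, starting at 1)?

6

Classical Latin: stress the penult if heavy (long vowel or closed), else the antepenult.
Weights: 5 sa L, 6 ber H, 7 sa: H.
The penult (syllable 6, ber) is heavy, so it takes stress.
Stress on syllable 6: fu.ge:.bro:.pu.sa.ˈber.sa:.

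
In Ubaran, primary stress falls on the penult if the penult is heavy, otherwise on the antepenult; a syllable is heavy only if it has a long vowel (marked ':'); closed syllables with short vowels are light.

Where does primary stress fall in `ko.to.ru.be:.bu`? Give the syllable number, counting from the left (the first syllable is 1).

4

Weights: 3 ru L, 4 be: H, 5 bu L.
The penult (syllable 4, be:) is heavy, so it takes stress.
Primary stress: syllable 4 → ko.to.ru.ˈbe:.bu.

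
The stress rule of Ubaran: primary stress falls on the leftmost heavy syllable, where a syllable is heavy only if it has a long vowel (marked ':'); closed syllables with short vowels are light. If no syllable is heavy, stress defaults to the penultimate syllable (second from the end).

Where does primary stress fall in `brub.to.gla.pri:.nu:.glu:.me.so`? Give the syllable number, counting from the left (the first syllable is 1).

4

Weights: 1 brub L, 2 to L, 3 gla L, 4 pri: H, 5 nu: H, 6 glu: H, 7 me L, 8 so L.
Heavy syllables in the domain: 4, 5, 6. The leftmost is syllable 4 (pri:).
Primary stress: syllable 4 → brub.to.gla.ˈpri:.nu:.glu:.me.so.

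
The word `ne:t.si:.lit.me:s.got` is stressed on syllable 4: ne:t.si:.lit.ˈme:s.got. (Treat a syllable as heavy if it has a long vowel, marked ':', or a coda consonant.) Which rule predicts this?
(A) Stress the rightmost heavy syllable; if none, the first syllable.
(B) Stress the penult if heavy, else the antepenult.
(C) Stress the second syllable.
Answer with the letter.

B

Rule A → syllable 5 (observed: 4).
Rule B → syllable 4 ✓.
Rule C → syllable 2 (observed: 4).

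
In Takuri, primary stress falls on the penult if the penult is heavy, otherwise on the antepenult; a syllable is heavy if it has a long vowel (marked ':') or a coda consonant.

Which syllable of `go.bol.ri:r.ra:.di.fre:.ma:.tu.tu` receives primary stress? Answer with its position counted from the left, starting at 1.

7

Weights: 7 ma: H, 8 tu L, 9 tu L.
The penult (syllable 8, tu) is light, so stress falls on the antepenult (syllable 7, ma:).
Primary stress: syllable 7 → go.bol.ri:r.ra:.di.fre:.ˈma:.tu.tu.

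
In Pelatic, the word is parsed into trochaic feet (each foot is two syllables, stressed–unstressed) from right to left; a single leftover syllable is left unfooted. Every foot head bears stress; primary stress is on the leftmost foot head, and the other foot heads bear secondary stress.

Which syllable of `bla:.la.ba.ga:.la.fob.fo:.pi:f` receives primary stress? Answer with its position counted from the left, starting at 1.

1

Parse right to left into trochaic (ˈσσ) feet: (ˈbla:.la) (ˈba.ga:) (ˈla.fob) (ˈfo:.pi:f).
Foot heads (stressed positions): 1, 3, 5, 7.
End Rule Leftmost: primary stress on the leftmost head = syllable 1.
Primary stress: syllable 1 → ˈbla:.la.ba.ga:.la.fob.fo:.pi:f.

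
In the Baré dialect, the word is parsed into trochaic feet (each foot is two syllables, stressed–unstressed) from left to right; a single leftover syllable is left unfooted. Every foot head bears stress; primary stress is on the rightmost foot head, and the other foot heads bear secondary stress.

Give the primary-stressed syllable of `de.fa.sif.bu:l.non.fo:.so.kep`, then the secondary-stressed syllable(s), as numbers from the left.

Parse left to right into trochaic (ˈσσ) feet: (ˈde.fa) (ˈsif.bu:l) (ˈnon.fo:) (ˈso.kep).
Foot heads (stressed positions): 1, 3, 5, 7.
End Rule Rightmost: primary stress on the rightmost head = syllable 7.
Secondary stress on 1, 3, 5: ˌde.fa.ˌsif.bu:l.ˌnon.fo:.ˈso.kep.

primary 7, secondary 1, 3, 5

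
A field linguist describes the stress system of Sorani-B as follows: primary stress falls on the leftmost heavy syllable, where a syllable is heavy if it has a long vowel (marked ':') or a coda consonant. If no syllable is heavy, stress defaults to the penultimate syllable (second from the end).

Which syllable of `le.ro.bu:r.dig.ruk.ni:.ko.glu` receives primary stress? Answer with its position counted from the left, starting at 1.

3

Weights: 1 le L, 2 ro L, 3 bu:r H, 4 dig H, 5 ruk H, 6 ni: H, 7 ko L, 8 glu L.
Heavy syllables in the domain: 3, 4, 5, 6. The leftmost is syllable 3 (bu:r).
Primary stress: syllable 3 → le.ro.ˈbu:r.dig.ruk.ni:.ko.glu.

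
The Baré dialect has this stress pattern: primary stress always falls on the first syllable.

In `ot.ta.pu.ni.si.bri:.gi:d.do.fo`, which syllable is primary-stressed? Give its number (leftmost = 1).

1

The word has 9 syllables; the first syllable is syllable 1 (ot).
Primary stress: syllable 1 → ˈot.ta.pu.ni.si.bri:.gi:d.do.fo.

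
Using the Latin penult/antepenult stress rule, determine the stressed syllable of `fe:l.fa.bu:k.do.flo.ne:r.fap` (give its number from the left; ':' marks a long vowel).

Classical Latin: stress the penult if heavy (long vowel or closed), else the antepenult.
Weights: 5 flo L, 6 ne:r H, 7 fap H.
The penult (syllable 6, ne:r) is heavy, so it takes stress.
Stress on syllable 6: fe:l.fa.bu:k.do.flo.ˈne:r.fap.

6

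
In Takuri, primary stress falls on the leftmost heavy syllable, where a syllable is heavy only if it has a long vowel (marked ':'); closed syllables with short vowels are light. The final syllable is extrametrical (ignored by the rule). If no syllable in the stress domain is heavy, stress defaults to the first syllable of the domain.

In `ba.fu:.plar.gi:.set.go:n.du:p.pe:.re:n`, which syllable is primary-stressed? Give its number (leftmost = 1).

2

The final syllable (9, re:n) is extrametrical; the stress domain is syllables 1–8.
Weights: 1 ba L, 2 fu: H, 3 plar L, 4 gi: H, 5 set L, 6 go:n H, 7 du:p H, 8 pe: H.
Heavy syllables in the domain: 2, 4, 6, 7, 8. The leftmost is syllable 2 (fu:).
Primary stress: syllable 2 → ba.ˈfu:.plar.gi:.set.go:n.du:p.pe:.re:n.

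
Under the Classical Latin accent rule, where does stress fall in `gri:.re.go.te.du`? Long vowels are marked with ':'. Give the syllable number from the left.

3

Classical Latin: stress the penult if heavy (long vowel or closed), else the antepenult.
Weights: 3 go L, 4 te L, 5 du L.
The penult (syllable 4, te) is light, so stress falls on the antepenult (syllable 3, go).
Stress on syllable 3: gri:.re.ˈgo.te.du.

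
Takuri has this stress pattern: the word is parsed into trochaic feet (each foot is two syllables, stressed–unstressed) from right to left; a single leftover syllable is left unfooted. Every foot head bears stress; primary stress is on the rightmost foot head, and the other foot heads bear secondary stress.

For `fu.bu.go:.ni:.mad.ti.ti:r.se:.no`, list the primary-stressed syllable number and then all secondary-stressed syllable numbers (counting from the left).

primary 8, secondary 2, 4, 6

Parse right to left into trochaic (ˈσσ) feet: fu (ˈbu.go:) (ˈni:.mad) (ˈti.ti:r) (ˈse:.no). Syllable 1 is left unfooted.
Foot heads (stressed positions): 2, 4, 6, 8.
End Rule Rightmost: primary stress on the rightmost head = syllable 8.
Secondary stress on 2, 4, 6: fu.ˌbu.go:.ˌni:.mad.ˌti.ti:r.ˈse:.no.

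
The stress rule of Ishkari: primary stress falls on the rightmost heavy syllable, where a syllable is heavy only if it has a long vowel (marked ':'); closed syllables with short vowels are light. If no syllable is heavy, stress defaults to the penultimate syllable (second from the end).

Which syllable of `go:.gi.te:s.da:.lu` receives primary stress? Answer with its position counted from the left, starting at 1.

4

Weights: 1 go: H, 2 gi L, 3 te:s H, 4 da: H, 5 lu L.
Heavy syllables in the domain: 1, 3, 4. The rightmost is syllable 4 (da:).
Primary stress: syllable 4 → go:.gi.te:s.ˈda:.lu.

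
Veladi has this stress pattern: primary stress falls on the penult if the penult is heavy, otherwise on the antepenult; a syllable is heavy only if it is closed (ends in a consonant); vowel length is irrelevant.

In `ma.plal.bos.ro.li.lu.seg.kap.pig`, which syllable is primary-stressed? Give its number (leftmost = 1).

Weights: 7 seg H, 8 kap H, 9 pig H.
The penult (syllable 8, kap) is heavy, so it takes stress.
Primary stress: syllable 8 → ma.plal.bos.ro.li.lu.seg.ˈkap.pig.

8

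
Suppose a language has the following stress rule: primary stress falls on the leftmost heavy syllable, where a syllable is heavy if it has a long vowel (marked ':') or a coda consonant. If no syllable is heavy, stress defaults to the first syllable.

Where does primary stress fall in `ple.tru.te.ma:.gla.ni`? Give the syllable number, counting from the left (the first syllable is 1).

Weights: 1 ple L, 2 tru L, 3 te L, 4 ma: H, 5 gla L, 6 ni L.
Heavy syllables in the domain: 4. The leftmost is syllable 4 (ma:).
Primary stress: syllable 4 → ple.tru.te.ˈma:.gla.ni.

4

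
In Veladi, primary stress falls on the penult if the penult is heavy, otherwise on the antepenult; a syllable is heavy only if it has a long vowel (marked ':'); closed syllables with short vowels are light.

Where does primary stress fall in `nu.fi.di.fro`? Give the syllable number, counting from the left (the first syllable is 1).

Weights: 2 fi L, 3 di L, 4 fro L.
The penult (syllable 3, di) is light, so stress falls on the antepenult (syllable 2, fi).
Primary stress: syllable 2 → nu.ˈfi.di.fro.

2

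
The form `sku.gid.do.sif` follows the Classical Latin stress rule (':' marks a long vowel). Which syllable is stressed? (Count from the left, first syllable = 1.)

2

Classical Latin: stress the penult if heavy (long vowel or closed), else the antepenult.
Weights: 2 gid H, 3 do L, 4 sif H.
The penult (syllable 3, do) is light, so stress falls on the antepenult (syllable 2, gid).
Stress on syllable 2: sku.ˈgid.do.sif.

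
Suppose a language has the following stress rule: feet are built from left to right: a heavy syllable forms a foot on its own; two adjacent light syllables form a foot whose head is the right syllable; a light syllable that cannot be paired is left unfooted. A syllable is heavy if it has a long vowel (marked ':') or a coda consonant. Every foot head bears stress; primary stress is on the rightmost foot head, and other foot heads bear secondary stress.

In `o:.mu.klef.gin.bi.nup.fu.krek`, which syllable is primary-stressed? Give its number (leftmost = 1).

Weights: 1 o: H, 2 mu L, 3 klef H, 4 gin H, 5 bi L, 6 nup H, 7 fu L, 8 krek H.
Parse left to right (heavy = foot alone; LL = one foot; stranded L unfooted): (ˈo:) mu (ˈklef) (ˈgin) bi (ˈnup) fu (ˈkrek).
Foot heads: 1, 3, 4, 6, 8.
Primary stress on the rightmost head = syllable 8.
Primary stress: syllable 8 → o:.mu.klef.gin.bi.nup.fu.ˈkrek.

8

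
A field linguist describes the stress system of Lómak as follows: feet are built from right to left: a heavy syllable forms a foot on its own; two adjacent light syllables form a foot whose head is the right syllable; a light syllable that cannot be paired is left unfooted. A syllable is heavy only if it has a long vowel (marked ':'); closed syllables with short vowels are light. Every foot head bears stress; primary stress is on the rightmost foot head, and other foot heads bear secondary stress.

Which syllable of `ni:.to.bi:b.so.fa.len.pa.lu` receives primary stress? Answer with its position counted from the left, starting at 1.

8

Weights: 1 ni: H, 2 to L, 3 bi:b H, 4 so L, 5 fa L, 6 len L, 7 pa L, 8 lu L.
Parse right to left (heavy = foot alone; LL = one foot; stranded L unfooted): (ˈni:) to (ˈbi:b) so (fa.ˈlen) (pa.ˈlu).
Foot heads: 1, 3, 6, 8.
Primary stress on the rightmost head = syllable 8.
Primary stress: syllable 8 → ni:.to.bi:b.so.fa.len.pa.ˈlu.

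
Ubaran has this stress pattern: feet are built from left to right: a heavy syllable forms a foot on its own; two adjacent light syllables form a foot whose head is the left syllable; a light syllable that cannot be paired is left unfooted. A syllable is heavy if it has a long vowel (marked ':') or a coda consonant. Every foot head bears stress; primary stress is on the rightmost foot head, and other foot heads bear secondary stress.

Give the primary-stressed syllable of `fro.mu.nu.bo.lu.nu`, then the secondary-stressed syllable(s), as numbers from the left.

primary 5, secondary 1, 3

Weights: 1 fro L, 2 mu L, 3 nu L, 4 bo L, 5 lu L, 6 nu L.
Parse left to right (heavy = foot alone; LL = one foot; stranded L unfooted): (ˈfro.mu) (ˈnu.bo) (ˈlu.nu).
Foot heads: 1, 3, 5.
Primary stress on the rightmost head = syllable 5.
Secondary stress on 1, 3: ˌfro.mu.ˌnu.bo.ˈlu.nu.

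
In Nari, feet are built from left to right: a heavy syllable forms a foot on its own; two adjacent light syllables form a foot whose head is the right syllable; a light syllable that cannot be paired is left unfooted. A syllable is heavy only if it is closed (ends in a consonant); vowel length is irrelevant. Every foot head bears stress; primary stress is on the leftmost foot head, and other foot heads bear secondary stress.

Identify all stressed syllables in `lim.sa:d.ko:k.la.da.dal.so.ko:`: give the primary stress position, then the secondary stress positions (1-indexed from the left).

Weights: 1 lim H, 2 sa:d H, 3 ko:k H, 4 la L, 5 da L, 6 dal H, 7 so L, 8 ko: L.
Parse left to right (heavy = foot alone; LL = one foot; stranded L unfooted): (ˈlim) (ˈsa:d) (ˈko:k) (la.ˈda) (ˈdal) (so.ˈko:).
Foot heads: 1, 2, 3, 5, 6, 8.
Primary stress on the leftmost head = syllable 1.
Secondary stress on 2, 3, 5, 6, 8: ˈlim.ˌsa:d.ˌko:k.la.ˌda.ˌdal.so.ˌko:.

primary 1, secondary 2, 3, 5, 6, 8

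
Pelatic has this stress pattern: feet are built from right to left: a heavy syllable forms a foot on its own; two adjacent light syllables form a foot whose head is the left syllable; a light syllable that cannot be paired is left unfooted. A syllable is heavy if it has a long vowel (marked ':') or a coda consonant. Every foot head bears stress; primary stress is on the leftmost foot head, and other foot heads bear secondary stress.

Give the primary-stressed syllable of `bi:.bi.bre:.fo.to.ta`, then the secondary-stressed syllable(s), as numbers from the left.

Weights: 1 bi: H, 2 bi L, 3 bre: H, 4 fo L, 5 to L, 6 ta L.
Parse right to left (heavy = foot alone; LL = one foot; stranded L unfooted): (ˈbi:) bi (ˈbre:) fo (ˈto.ta).
Foot heads: 1, 3, 5.
Primary stress on the leftmost head = syllable 1.
Secondary stress on 3, 5: ˈbi:.bi.ˌbre:.fo.ˌto.ta.

primary 1, secondary 3, 5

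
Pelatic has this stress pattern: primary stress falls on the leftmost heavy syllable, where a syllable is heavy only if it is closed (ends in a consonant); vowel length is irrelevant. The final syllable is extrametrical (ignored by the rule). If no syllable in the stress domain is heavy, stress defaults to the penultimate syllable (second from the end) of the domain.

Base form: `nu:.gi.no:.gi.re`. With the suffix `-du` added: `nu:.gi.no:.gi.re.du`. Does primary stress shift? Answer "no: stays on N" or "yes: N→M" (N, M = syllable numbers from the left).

Base `nu:.gi.no:.gi.re` (5 syllables):
  The final syllable (5, re) is extrametrical; the stress domain is syllables 1–4.
  Weights: 1 nu: L, 2 gi L, 3 no: L, 4 gi L.
  No heavy syllable in the domain; default to the penultimate syllable (second from the end) of the domain = syllable 3.
  → primary stress on syllable 3.
Suffixed `nu:.gi.no:.gi.re.du` (6 syllables):
  The final syllable (6, du) is extrametrical; the stress domain is syllables 1–5.
  Weights: 1 nu: L, 2 gi L, 3 no: L, 4 gi L, 5 re L.
  No heavy syllable in the domain; default to the penultimate syllable (second from the end) of the domain = syllable 4.
  → primary stress on syllable 4.

yes: 3→4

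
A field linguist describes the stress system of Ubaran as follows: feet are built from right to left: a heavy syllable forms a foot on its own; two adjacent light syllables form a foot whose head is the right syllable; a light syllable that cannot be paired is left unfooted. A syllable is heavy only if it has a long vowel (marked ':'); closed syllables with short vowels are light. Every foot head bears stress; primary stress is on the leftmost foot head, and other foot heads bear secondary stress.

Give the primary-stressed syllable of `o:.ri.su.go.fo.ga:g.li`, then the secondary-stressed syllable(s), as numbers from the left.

primary 1, secondary 3, 5, 6

Weights: 1 o: H, 2 ri L, 3 su L, 4 go L, 5 fo L, 6 ga:g H, 7 li L.
Parse right to left (heavy = foot alone; LL = one foot; stranded L unfooted): (ˈo:) (ri.ˈsu) (go.ˈfo) (ˈga:g) li.
Foot heads: 1, 3, 5, 6.
Primary stress on the leftmost head = syllable 1.
Secondary stress on 3, 5, 6: ˈo:.ri.ˌsu.go.ˌfo.ˌga:g.li.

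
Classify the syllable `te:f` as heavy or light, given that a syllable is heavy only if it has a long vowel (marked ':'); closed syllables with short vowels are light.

heavy

`te:f`: long vowel, closed (coda /f/). Long vowel → heavy.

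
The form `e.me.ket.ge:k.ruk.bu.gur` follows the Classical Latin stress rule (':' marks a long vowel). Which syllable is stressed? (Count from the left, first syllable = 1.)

Classical Latin: stress the penult if heavy (long vowel or closed), else the antepenult.
Weights: 5 ruk H, 6 bu L, 7 gur H.
The penult (syllable 6, bu) is light, so stress falls on the antepenult (syllable 5, ruk).
Stress on syllable 5: e.me.ket.ge:k.ˈruk.bu.gur.

5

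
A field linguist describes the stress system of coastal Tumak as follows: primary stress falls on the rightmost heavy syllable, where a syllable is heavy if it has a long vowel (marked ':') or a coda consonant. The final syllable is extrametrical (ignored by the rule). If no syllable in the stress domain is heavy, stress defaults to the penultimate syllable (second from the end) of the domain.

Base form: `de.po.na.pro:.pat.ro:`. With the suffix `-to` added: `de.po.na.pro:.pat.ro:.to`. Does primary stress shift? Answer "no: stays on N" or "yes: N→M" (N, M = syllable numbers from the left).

yes: 5→6

Base `de.po.na.pro:.pat.ro:` (6 syllables):
  The final syllable (6, ro:) is extrametrical; the stress domain is syllables 1–5.
  Weights: 1 de L, 2 po L, 3 na L, 4 pro: H, 5 pat H.
  Heavy syllables in the domain: 4, 5. The rightmost is syllable 5 (pat).
  → primary stress on syllable 5.
Suffixed `de.po.na.pro:.pat.ro:.to` (7 syllables):
  The final syllable (7, to) is extrametrical; the stress domain is syllables 1–6.
  Weights: 1 de L, 2 po L, 3 na L, 4 pro: H, 5 pat H, 6 ro: H.
  Heavy syllables in the domain: 4, 5, 6. The rightmost is syllable 6 (ro:).
  → primary stress on syllable 6.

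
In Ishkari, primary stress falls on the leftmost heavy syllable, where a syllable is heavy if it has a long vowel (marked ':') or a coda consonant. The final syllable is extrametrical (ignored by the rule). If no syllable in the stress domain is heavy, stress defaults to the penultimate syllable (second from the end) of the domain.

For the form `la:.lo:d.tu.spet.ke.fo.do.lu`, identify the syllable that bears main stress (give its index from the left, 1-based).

1

The final syllable (8, lu) is extrametrical; the stress domain is syllables 1–7.
Weights: 1 la: H, 2 lo:d H, 3 tu L, 4 spet H, 5 ke L, 6 fo L, 7 do L.
Heavy syllables in the domain: 1, 2, 4. The leftmost is syllable 1 (la:).
Primary stress: syllable 1 → ˈla:.lo:d.tu.spet.ke.fo.do.lu.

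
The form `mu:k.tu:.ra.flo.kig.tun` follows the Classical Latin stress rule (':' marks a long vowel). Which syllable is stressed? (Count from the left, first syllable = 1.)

Classical Latin: stress the penult if heavy (long vowel or closed), else the antepenult.
Weights: 4 flo L, 5 kig H, 6 tun H.
The penult (syllable 5, kig) is heavy, so it takes stress.
Stress on syllable 5: mu:k.tu:.ra.flo.ˈkig.tun.

5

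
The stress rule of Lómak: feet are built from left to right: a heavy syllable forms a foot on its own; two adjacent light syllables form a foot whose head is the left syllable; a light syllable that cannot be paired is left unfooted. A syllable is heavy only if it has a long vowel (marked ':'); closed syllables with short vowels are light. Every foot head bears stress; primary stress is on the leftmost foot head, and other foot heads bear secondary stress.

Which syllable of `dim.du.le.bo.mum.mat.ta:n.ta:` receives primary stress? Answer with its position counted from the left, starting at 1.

1

Weights: 1 dim L, 2 du L, 3 le L, 4 bo L, 5 mum L, 6 mat L, 7 ta:n H, 8 ta: H.
Parse left to right (heavy = foot alone; LL = one foot; stranded L unfooted): (ˈdim.du) (ˈle.bo) (ˈmum.mat) (ˈta:n) (ˈta:).
Foot heads: 1, 3, 5, 7, 8.
Primary stress on the leftmost head = syllable 1.
Primary stress: syllable 1 → ˈdim.du.le.bo.mum.mat.ta:n.ta:.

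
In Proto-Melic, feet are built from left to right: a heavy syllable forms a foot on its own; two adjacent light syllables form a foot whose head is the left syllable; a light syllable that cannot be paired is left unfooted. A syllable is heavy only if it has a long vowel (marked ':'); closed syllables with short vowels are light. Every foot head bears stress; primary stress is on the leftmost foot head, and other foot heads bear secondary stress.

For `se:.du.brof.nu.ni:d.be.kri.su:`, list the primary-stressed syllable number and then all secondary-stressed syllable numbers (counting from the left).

Weights: 1 se: H, 2 du L, 3 brof L, 4 nu L, 5 ni:d H, 6 be L, 7 kri L, 8 su: H.
Parse left to right (heavy = foot alone; LL = one foot; stranded L unfooted): (ˈse:) (ˈdu.brof) nu (ˈni:d) (ˈbe.kri) (ˈsu:).
Foot heads: 1, 2, 5, 6, 8.
Primary stress on the leftmost head = syllable 1.
Secondary stress on 2, 5, 6, 8: ˈse:.ˌdu.brof.nu.ˌni:d.ˌbe.kri.ˌsu:.

primary 1, secondary 2, 5, 6, 8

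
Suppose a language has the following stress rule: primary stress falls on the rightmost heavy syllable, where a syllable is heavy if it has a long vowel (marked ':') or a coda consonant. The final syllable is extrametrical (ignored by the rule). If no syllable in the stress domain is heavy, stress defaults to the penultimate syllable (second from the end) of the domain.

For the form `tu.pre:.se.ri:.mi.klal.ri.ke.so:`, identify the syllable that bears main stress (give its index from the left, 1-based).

6

The final syllable (9, so:) is extrametrical; the stress domain is syllables 1–8.
Weights: 1 tu L, 2 pre: H, 3 se L, 4 ri: H, 5 mi L, 6 klal H, 7 ri L, 8 ke L.
Heavy syllables in the domain: 2, 4, 6. The rightmost is syllable 6 (klal).
Primary stress: syllable 6 → tu.pre:.se.ri:.mi.ˈklal.ri.ke.so:.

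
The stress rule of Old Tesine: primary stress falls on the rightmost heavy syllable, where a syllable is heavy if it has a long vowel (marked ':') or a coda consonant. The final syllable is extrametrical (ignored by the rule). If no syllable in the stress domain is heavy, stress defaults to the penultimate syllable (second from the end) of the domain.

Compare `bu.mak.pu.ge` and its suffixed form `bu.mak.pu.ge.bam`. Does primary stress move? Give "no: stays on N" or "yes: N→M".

Base `bu.mak.pu.ge` (4 syllables):
  The final syllable (4, ge) is extrametrical; the stress domain is syllables 1–3.
  Weights: 1 bu L, 2 mak H, 3 pu L.
  Heavy syllables in the domain: 2. The rightmost is syllable 2 (mak).
  → primary stress on syllable 2.
Suffixed `bu.mak.pu.ge.bam` (5 syllables):
  The final syllable (5, bam) is extrametrical; the stress domain is syllables 1–4.
  Weights: 1 bu L, 2 mak H, 3 pu L, 4 ge L.
  Heavy syllables in the domain: 2. The rightmost is syllable 2 (mak).
  → primary stress on syllable 2.

no: stays on 2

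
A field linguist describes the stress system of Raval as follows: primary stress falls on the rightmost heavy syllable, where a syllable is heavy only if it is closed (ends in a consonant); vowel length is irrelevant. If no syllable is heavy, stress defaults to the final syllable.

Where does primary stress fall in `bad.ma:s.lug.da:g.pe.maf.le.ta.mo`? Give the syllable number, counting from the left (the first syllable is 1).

6

Weights: 1 bad H, 2 ma:s H, 3 lug H, 4 da:g H, 5 pe L, 6 maf H, 7 le L, 8 ta L, 9 mo L.
Heavy syllables in the domain: 1, 2, 3, 4, 6. The rightmost is syllable 6 (maf).
Primary stress: syllable 6 → bad.ma:s.lug.da:g.pe.ˈmaf.le.ta.mo.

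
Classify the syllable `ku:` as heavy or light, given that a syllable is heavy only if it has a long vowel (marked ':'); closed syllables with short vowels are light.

`ku:`: long vowel, open (no coda). Long vowel → heavy.

heavy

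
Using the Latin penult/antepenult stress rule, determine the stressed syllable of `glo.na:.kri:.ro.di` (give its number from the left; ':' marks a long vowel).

Classical Latin: stress the penult if heavy (long vowel or closed), else the antepenult.
Weights: 3 kri: H, 4 ro L, 5 di L.
The penult (syllable 4, ro) is light, so stress falls on the antepenult (syllable 3, kri:).
Stress on syllable 3: glo.na:.ˈkri:.ro.di.

3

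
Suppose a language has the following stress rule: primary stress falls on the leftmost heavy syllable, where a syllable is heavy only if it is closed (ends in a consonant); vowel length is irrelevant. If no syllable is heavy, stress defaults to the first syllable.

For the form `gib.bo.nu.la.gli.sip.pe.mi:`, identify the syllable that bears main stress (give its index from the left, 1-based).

Weights: 1 gib H, 2 bo L, 3 nu L, 4 la L, 5 gli L, 6 sip H, 7 pe L, 8 mi: L.
Heavy syllables in the domain: 1, 6. The leftmost is syllable 1 (gib).
Primary stress: syllable 1 → ˈgib.bo.nu.la.gli.sip.pe.mi:.

1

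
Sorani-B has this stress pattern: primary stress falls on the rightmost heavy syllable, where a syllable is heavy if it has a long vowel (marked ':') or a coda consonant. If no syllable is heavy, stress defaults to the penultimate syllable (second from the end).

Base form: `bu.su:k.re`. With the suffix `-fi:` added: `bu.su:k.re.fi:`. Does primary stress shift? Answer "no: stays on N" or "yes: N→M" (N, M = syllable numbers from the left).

Base `bu.su:k.re` (3 syllables):
  Weights: 1 bu L, 2 su:k H, 3 re L.
  Heavy syllables in the domain: 2. The rightmost is syllable 2 (su:k).
  → primary stress on syllable 2.
Suffixed `bu.su:k.re.fi:` (4 syllables):
  Weights: 1 bu L, 2 su:k H, 3 re L, 4 fi: H.
  Heavy syllables in the domain: 2, 4. The rightmost is syllable 4 (fi:).
  → primary stress on syllable 4.

yes: 2→4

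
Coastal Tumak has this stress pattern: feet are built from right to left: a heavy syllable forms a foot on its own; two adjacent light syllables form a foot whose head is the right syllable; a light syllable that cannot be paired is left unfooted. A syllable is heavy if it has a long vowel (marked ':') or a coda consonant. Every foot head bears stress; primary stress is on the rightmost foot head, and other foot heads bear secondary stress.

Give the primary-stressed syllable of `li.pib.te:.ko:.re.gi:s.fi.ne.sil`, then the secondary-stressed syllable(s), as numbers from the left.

primary 9, secondary 2, 3, 4, 6, 8

Weights: 1 li L, 2 pib H, 3 te: H, 4 ko: H, 5 re L, 6 gi:s H, 7 fi L, 8 ne L, 9 sil H.
Parse right to left (heavy = foot alone; LL = one foot; stranded L unfooted): li (ˈpib) (ˈte:) (ˈko:) re (ˈgi:s) (fi.ˈne) (ˈsil).
Foot heads: 2, 3, 4, 6, 8, 9.
Primary stress on the rightmost head = syllable 9.
Secondary stress on 2, 3, 4, 6, 8: li.ˌpib.ˌte:.ˌko:.re.ˌgi:s.fi.ˌne.ˈsil.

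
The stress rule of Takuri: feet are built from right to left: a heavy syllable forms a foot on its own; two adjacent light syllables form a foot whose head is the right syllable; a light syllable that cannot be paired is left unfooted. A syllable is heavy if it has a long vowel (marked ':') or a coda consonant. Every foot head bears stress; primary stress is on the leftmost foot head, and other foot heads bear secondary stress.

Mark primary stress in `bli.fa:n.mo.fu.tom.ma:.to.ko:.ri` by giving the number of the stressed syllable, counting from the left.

2

Weights: 1 bli L, 2 fa:n H, 3 mo L, 4 fu L, 5 tom H, 6 ma: H, 7 to L, 8 ko: H, 9 ri L.
Parse right to left (heavy = foot alone; LL = one foot; stranded L unfooted): bli (ˈfa:n) (mo.ˈfu) (ˈtom) (ˈma:) to (ˈko:) ri.
Foot heads: 2, 4, 5, 6, 8.
Primary stress on the leftmost head = syllable 2.
Primary stress: syllable 2 → bli.ˈfa:n.mo.fu.tom.ma:.to.ko:.ri.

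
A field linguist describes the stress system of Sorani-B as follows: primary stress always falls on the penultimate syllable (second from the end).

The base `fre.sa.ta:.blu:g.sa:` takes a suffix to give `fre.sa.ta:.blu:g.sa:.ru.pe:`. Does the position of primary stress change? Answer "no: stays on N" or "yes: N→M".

Base `fre.sa.ta:.blu:g.sa:` (5 syllables):
  The word has 5 syllables; the penultimate syllable (second from the end) is syllable 4 (blu:g).
  → primary stress on syllable 4.
Suffixed `fre.sa.ta:.blu:g.sa:.ru.pe:` (7 syllables):
  The word has 7 syllables; the penultimate syllable (second from the end) is syllable 6 (ru).
  → primary stress on syllable 6.

yes: 4→6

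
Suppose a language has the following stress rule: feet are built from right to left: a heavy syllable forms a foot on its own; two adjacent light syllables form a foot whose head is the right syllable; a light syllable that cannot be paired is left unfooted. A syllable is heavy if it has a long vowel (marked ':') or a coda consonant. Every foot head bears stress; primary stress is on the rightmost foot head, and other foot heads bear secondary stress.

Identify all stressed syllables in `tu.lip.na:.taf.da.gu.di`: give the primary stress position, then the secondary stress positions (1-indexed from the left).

Weights: 1 tu L, 2 lip H, 3 na: H, 4 taf H, 5 da L, 6 gu L, 7 di L.
Parse right to left (heavy = foot alone; LL = one foot; stranded L unfooted): tu (ˈlip) (ˈna:) (ˈtaf) da (gu.ˈdi).
Foot heads: 2, 3, 4, 7.
Primary stress on the rightmost head = syllable 7.
Secondary stress on 2, 3, 4: tu.ˌlip.ˌna:.ˌtaf.da.gu.ˈdi.

primary 7, secondary 2, 3, 4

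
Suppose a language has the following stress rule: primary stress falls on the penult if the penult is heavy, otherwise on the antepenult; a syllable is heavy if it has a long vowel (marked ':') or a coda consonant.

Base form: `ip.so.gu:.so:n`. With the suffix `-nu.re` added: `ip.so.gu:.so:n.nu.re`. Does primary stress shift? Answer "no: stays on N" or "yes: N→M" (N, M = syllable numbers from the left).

yes: 3→4

Base `ip.so.gu:.so:n` (4 syllables):
  Weights: 2 so L, 3 gu: H, 4 so:n H.
  The penult (syllable 3, gu:) is heavy, so it takes stress.
  → primary stress on syllable 3.
Suffixed `ip.so.gu:.so:n.nu.re` (6 syllables):
  Weights: 4 so:n H, 5 nu L, 6 re L.
  The penult (syllable 5, nu) is light, so stress falls on the antepenult (syllable 4, so:n).
  → primary stress on syllable 4.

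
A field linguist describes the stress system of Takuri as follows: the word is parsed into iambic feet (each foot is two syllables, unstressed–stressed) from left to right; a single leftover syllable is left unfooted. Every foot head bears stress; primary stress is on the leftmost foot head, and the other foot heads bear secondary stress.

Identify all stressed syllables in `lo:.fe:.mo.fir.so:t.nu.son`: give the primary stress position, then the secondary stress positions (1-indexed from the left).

Parse left to right into iambic (σˈσ) feet: (lo:.ˈfe:) (mo.ˈfir) (so:t.ˈnu) son. Syllable 7 is left unfooted.
Foot heads (stressed positions): 2, 4, 6.
End Rule Leftmost: primary stress on the leftmost head = syllable 2.
Secondary stress on 4, 6: lo:.ˈfe:.mo.ˌfir.so:t.ˌnu.son.

primary 2, secondary 4, 6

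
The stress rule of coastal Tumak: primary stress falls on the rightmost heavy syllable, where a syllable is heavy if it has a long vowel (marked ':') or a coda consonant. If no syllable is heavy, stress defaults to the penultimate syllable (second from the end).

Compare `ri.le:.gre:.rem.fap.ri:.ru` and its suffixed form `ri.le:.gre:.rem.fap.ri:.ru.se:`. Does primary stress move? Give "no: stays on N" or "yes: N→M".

yes: 6→8

Base `ri.le:.gre:.rem.fap.ri:.ru` (7 syllables):
  Weights: 1 ri L, 2 le: H, 3 gre: H, 4 rem H, 5 fap H, 6 ri: H, 7 ru L.
  Heavy syllables in the domain: 2, 3, 4, 5, 6. The rightmost is syllable 6 (ri:).
  → primary stress on syllable 6.
Suffixed `ri.le:.gre:.rem.fap.ri:.ru.se:` (8 syllables):
  Weights: 1 ri L, 2 le: H, 3 gre: H, 4 rem H, 5 fap H, 6 ri: H, 7 ru L, 8 se: H.
  Heavy syllables in the domain: 2, 3, 4, 5, 6, 8. The rightmost is syllable 8 (se:).
  → primary stress on syllable 8.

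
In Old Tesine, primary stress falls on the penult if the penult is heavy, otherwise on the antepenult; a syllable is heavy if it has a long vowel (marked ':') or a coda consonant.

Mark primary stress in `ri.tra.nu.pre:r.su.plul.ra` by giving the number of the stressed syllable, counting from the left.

Weights: 5 su L, 6 plul H, 7 ra L.
The penult (syllable 6, plul) is heavy, so it takes stress.
Primary stress: syllable 6 → ri.tra.nu.pre:r.su.ˈplul.ra.

6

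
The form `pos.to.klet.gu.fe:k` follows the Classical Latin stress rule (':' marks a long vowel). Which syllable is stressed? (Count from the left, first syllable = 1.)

3

Classical Latin: stress the penult if heavy (long vowel or closed), else the antepenult.
Weights: 3 klet H, 4 gu L, 5 fe:k H.
The penult (syllable 4, gu) is light, so stress falls on the antepenult (syllable 3, klet).
Stress on syllable 3: pos.to.ˈklet.gu.fe:k.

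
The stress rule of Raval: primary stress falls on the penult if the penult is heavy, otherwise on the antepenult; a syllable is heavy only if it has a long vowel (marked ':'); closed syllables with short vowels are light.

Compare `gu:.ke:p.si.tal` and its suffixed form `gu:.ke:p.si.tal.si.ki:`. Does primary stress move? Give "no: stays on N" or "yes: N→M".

Base `gu:.ke:p.si.tal` (4 syllables):
  Weights: 2 ke:p H, 3 si L, 4 tal L.
  The penult (syllable 3, si) is light, so stress falls on the antepenult (syllable 2, ke:p).
  → primary stress on syllable 2.
Suffixed `gu:.ke:p.si.tal.si.ki:` (6 syllables):
  Weights: 4 tal L, 5 si L, 6 ki: H.
  The penult (syllable 5, si) is light, so stress falls on the antepenult (syllable 4, tal).
  → primary stress on syllable 4.

yes: 2→4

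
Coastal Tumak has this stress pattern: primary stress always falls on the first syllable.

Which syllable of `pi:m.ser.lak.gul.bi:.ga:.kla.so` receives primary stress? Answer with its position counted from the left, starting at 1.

1

The word has 8 syllables; the first syllable is syllable 1 (pi:m).
Primary stress: syllable 1 → ˈpi:m.ser.lak.gul.bi:.ga:.kla.so.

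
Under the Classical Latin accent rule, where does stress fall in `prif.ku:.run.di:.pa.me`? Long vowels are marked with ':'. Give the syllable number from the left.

Classical Latin: stress the penult if heavy (long vowel or closed), else the antepenult.
Weights: 4 di: H, 5 pa L, 6 me L.
The penult (syllable 5, pa) is light, so stress falls on the antepenult (syllable 4, di:).
Stress on syllable 4: prif.ku:.run.ˈdi:.pa.me.

4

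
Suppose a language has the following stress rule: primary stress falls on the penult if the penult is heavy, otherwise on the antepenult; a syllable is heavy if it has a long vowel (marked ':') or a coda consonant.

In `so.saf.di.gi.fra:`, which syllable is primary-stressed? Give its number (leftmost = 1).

Weights: 3 di L, 4 gi L, 5 fra: H.
The penult (syllable 4, gi) is light, so stress falls on the antepenult (syllable 3, di).
Primary stress: syllable 3 → so.saf.ˈdi.gi.fra:.

3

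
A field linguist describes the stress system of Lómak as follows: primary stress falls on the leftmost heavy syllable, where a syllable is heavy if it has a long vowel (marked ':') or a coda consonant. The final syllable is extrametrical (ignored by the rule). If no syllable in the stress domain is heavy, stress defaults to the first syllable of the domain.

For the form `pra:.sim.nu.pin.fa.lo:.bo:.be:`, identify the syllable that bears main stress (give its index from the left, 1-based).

The final syllable (8, be:) is extrametrical; the stress domain is syllables 1–7.
Weights: 1 pra: H, 2 sim H, 3 nu L, 4 pin H, 5 fa L, 6 lo: H, 7 bo: H.
Heavy syllables in the domain: 1, 2, 4, 6, 7. The leftmost is syllable 1 (pra:).
Primary stress: syllable 1 → ˈpra:.sim.nu.pin.fa.lo:.bo:.be:.

1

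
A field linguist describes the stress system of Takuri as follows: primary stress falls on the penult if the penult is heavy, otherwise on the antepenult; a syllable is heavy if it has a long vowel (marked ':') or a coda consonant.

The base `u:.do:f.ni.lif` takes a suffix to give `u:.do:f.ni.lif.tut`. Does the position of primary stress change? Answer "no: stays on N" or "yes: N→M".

yes: 2→4

Base `u:.do:f.ni.lif` (4 syllables):
  Weights: 2 do:f H, 3 ni L, 4 lif H.
  The penult (syllable 3, ni) is light, so stress falls on the antepenult (syllable 2, do:f).
  → primary stress on syllable 2.
Suffixed `u:.do:f.ni.lif.tut` (5 syllables):
  Weights: 3 ni L, 4 lif H, 5 tut H.
  The penult (syllable 4, lif) is heavy, so it takes stress.
  → primary stress on syllable 4.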